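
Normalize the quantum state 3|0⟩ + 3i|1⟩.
1/√2|0⟩ + (1/√2)i|1⟩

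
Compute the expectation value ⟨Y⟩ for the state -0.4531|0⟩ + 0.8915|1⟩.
0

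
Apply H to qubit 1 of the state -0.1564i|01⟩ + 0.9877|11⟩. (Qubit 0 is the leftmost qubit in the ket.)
-0.1106i|00⟩ + 0.1106i|01⟩ + 0.6984|10⟩ - 0.6984|11⟩

H on qubit 1 mixes each pair of kets that differ only in qubit 1: amplitudes (a, b) of (|…0…⟩, |…1…⟩) become ((a + b)/√2, (a − b)/√2). Kets absent from the input have amplitude 0.
(|00⟩, |01⟩): (a, b) = (0, -0.1564i) → (-0.1106i, 0.1106i)
(|10⟩, |11⟩): (a, b) = (0, 0.9877) → (0.6984, -0.6984)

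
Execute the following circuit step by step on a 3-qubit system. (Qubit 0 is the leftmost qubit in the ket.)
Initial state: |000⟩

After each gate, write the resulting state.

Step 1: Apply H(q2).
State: 1/√2|000⟩ + 1/√2|001⟩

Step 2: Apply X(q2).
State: 1/√2|000⟩ + 1/√2|001⟩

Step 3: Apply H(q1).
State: 1/2|000⟩ + 1/2|001⟩ + 1/2|010⟩ + 1/2|011⟩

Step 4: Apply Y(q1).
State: -(1/2)i|000⟩ - (1/2)i|001⟩ + (1/2)i|010⟩ + (1/2)i|011⟩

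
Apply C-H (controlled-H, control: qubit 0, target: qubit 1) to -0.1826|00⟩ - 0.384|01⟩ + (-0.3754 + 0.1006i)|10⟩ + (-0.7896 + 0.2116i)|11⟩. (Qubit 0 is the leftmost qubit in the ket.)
-0.1826|00⟩ - 0.384|01⟩ + (-0.8238 + 0.2208i)|10⟩ + (0.2929 - 0.07849i)|11⟩

C-H leaves the control-|0⟩ kets |00⟩, |01⟩ unchanged and applies H to qubit 1 on the control-|1⟩ pair (|10⟩, |11⟩).
H = [[1/√2, 1/√2], [1/√2, -1/√2]].
With a = amp(|10⟩) = (-0.3754 + 0.1006i) and b = amp(|11⟩) = (-0.7896 + 0.2116i):
new amp(|10⟩) = (1/√2)·a + (1/√2)·b = (-0.8238 + 0.2208i)
new amp(|11⟩) = (1/√2)·a + (-1/√2)·b = (0.2929 - 0.07849i)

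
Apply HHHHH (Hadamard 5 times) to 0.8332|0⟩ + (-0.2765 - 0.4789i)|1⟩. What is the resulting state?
(0.3936 - 0.3386i)|0⟩ + (0.7847 + 0.3386i)|1⟩

H² = I, so H^5 = H: a single Hadamard. With (a, b) = (0.8332, (-0.2765 - 0.4789i)), H gives ((a + b)/√2, (a − b)/√2) = ((0.3936 - 0.3386i), (0.7847 + 0.3386i)).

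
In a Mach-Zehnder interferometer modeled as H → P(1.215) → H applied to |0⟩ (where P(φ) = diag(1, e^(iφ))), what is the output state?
(0.6742 + 0.4687i)|0⟩ + (0.3258 - 0.4687i)|1⟩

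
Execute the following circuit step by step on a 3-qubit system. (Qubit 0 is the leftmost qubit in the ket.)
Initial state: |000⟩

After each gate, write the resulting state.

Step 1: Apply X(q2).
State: |001⟩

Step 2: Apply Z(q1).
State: |001⟩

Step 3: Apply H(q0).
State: 1/√2|001⟩ + 1/√2|101⟩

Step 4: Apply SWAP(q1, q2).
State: 1/√2|010⟩ + 1/√2|110⟩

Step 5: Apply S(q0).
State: 1/√2|010⟩ + (1/√2)i|110⟩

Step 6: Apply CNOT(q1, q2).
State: 1/√2|011⟩ + (1/√2)i|111⟩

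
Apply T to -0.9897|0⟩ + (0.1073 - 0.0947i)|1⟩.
-0.9897|0⟩ + (0.1428 + 0.00891i)|1⟩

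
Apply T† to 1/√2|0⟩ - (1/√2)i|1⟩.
1/√2|0⟩ + (-1/2 - (1/2)i)|1⟩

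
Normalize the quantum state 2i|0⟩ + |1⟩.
0.8944i|0⟩ + 1/√5|1⟩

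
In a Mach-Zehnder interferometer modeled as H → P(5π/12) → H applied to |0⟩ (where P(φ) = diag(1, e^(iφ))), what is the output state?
(0.6294 + 0.483i)|0⟩ + (0.3706 - 0.483i)|1⟩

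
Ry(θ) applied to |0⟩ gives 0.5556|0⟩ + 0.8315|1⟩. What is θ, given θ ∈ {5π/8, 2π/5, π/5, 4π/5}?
5π/8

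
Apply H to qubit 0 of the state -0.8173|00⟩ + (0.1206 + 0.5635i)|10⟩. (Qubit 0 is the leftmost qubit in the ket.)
(-0.4926 + 0.3985i)|00⟩ + (-0.6632 - 0.3985i)|10⟩

H on qubit 0 mixes each pair of kets that differ only in qubit 0: amplitudes (a, b) of (|…0…⟩, |…1…⟩) become ((a + b)/√2, (a − b)/√2). Kets absent from the input have amplitude 0.
(|00⟩, |10⟩): (a, b) = (-0.8173, (0.1206 + 0.5635i)) → ((-0.4926 + 0.3985i), (-0.6632 - 0.3985i))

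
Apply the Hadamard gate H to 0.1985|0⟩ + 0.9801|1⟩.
0.8334|0⟩ - 0.5527|1⟩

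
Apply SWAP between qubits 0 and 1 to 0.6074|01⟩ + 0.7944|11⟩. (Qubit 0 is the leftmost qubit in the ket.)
0.6074|10⟩ + 0.7944|11⟩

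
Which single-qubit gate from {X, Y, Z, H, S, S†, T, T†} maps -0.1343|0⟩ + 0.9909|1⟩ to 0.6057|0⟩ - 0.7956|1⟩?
H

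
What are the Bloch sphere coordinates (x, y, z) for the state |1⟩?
(0, 0, -1)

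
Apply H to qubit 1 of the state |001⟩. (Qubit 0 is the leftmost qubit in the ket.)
1/√2|001⟩ + 1/√2|011⟩

H on qubit 1 mixes each pair of kets that differ only in qubit 1: amplitudes (a, b) of (|…0…⟩, |…1…⟩) become ((a + b)/√2, (a − b)/√2). Kets absent from the input have amplitude 0.
(|001⟩, |011⟩): (a, b) = (1, 0) → (1/√2, 1/√2)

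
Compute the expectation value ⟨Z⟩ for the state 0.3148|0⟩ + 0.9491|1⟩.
-0.8017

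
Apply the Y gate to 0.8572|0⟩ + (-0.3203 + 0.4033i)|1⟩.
(0.4033 + 0.3203i)|0⟩ + 0.8572i|1⟩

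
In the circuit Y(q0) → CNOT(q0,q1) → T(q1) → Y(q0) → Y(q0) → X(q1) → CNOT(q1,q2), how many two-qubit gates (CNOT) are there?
2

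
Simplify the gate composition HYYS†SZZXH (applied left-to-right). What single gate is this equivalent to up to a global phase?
Z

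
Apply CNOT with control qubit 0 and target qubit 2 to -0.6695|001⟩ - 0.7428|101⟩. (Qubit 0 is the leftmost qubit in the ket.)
-0.6695|001⟩ - 0.7428|100⟩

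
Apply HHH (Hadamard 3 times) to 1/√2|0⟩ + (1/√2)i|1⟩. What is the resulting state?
(1/2 + (1/2)i)|0⟩ + (1/2 - (1/2)i)|1⟩

H² = I, so H^3 = H: a single Hadamard. With (a, b) = (1/√2, (1/√2)i), H gives ((a + b)/√2, (a − b)/√2) = ((1/2 + (1/2)i), (1/2 - (1/2)i)).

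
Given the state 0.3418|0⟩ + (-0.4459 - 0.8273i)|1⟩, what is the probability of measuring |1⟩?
0.8833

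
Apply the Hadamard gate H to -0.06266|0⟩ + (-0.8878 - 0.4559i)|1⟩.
(-0.6721 - 0.3224i)|0⟩ + (0.5835 + 0.3224i)|1⟩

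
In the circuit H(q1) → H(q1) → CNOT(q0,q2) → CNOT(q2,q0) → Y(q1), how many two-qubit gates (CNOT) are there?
2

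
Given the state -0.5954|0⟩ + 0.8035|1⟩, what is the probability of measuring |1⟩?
0.6456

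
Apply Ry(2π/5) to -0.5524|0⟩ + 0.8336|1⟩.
-0.9369|0⟩ + 0.3497|1⟩

Ry(2π/5) = [[cos(θ/2), −sin(θ/2)], [sin(θ/2), cos(θ/2)]]; θ = 2π/5, cos(θ/2) ≈ 0.809017, sin(θ/2) ≈ 0.587785.
With a = amp(|0⟩) = -0.5524 and b = amp(|1⟩) = 0.8336:
new amp(|0⟩) = (0.809017)·a + (-0.587785)·b = -0.9369
new amp(|1⟩) = (0.587785)·a + (0.809017)·b = 0.3497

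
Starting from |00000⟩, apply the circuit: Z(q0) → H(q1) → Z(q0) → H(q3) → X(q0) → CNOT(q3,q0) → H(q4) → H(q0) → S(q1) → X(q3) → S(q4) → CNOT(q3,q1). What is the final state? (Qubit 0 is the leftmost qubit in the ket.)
0.25|00000⟩ + 0.25i|00001⟩ + 0.25i|00010⟩ - 0.25|00011⟩ + 0.25i|01000⟩ - 0.25|01001⟩ + 0.25|01010⟩ + 0.25i|01011⟩ + 0.25|10000⟩ + 0.25i|10001⟩ - 0.25i|10010⟩ + 0.25|10011⟩ + 0.25i|11000⟩ - 0.25|11001⟩ - 0.25|11010⟩ - 0.25i|11011⟩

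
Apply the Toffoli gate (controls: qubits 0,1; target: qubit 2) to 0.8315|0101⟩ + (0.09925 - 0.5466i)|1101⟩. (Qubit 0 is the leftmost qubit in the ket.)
0.8315|0101⟩ + (0.09925 - 0.5466i)|1111⟩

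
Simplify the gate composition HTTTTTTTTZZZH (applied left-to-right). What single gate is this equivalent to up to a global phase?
X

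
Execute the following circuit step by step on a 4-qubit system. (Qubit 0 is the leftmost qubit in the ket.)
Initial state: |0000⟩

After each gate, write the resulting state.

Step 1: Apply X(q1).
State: |0100⟩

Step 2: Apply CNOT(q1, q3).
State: |0101⟩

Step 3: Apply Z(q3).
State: -|0101⟩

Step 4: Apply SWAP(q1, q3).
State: -|0101⟩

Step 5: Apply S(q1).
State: -i|0101⟩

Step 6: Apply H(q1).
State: -(1/√2)i|0001⟩ + (1/√2)i|0101⟩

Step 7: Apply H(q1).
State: -i|0101⟩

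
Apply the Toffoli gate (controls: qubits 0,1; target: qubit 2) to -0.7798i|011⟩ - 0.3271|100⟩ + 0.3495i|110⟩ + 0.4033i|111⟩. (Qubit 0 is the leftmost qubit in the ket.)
-0.7798i|011⟩ - 0.3271|100⟩ + 0.4033i|110⟩ + 0.3495i|111⟩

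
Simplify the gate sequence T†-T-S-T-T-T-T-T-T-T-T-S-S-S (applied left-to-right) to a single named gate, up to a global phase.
I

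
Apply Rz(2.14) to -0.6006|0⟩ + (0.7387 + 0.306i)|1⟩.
(-0.2884 + 0.5268i)|0⟩ + (0.08624 + 0.7949i)|1⟩

Rz(2.14) = [[e^(−iθ/2), 0], [0, e^(iθ/2)]] with e^(±iθ/2) = cos(θ/2) ± i·sin(θ/2); θ = 2.14, cos(θ/2) ≈ 0.480124, sin(θ/2) ≈ 0.877201.
With a = amp(|0⟩) = -0.6006 and b = amp(|1⟩) = (0.7387 + 0.306i):
new amp(|0⟩) = (0.480124 - 0.877201i)·a = (-0.2884 + 0.5268i)
new amp(|1⟩) = (0.480124 + 0.877201i)·b = (0.08624 + 0.7949i)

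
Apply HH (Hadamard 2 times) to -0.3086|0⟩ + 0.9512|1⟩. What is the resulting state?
-0.3086|0⟩ + 0.9512|1⟩

H² = I, so an even number of Hadamards cancels: H^2 = I and the state is unchanged.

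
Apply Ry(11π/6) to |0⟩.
-0.9659|0⟩ + 0.2588|1⟩

Ry(11π/6) = [[cos(θ/2), −sin(θ/2)], [sin(θ/2), cos(θ/2)]]; θ = 11π/6, cos(θ/2) ≈ -0.965926, sin(θ/2) ≈ 0.258819.
With a = amp(|0⟩) = 1 and b = amp(|1⟩) = 0:
new amp(|0⟩) = (-0.965926)·a + (-0.258819)·b = -0.9659
new amp(|1⟩) = (0.258819)·a + (-0.965926)·b = 0.2588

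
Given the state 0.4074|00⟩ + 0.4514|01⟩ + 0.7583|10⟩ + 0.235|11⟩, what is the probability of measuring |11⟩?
0.05523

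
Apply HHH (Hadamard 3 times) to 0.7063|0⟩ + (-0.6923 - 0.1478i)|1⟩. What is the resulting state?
(0.009899 - 0.1045i)|0⟩ + (0.989 + 0.1045i)|1⟩

H² = I, so H^3 = H: a single Hadamard. With (a, b) = (0.7063, (-0.6923 - 0.1478i)), H gives ((a + b)/√2, (a − b)/√2) = ((0.009899 - 0.1045i), (0.989 + 0.1045i)).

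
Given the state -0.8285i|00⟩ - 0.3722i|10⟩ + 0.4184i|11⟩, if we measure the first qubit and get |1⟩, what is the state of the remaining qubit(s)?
-0.6647i|0⟩ + 0.7472i|1⟩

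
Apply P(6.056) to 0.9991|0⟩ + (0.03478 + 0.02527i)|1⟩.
0.9991|0⟩ + (0.03958 + 0.01679i)|1⟩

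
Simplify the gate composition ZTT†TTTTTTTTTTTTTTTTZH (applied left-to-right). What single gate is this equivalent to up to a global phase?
H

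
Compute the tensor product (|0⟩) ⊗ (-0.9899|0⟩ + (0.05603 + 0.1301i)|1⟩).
-0.9899|00⟩ + (0.05603 + 0.1301i)|01⟩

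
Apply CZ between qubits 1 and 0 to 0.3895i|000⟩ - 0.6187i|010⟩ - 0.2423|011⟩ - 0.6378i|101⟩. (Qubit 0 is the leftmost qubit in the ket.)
0.3895i|000⟩ - 0.6187i|010⟩ - 0.2423|011⟩ - 0.6378i|101⟩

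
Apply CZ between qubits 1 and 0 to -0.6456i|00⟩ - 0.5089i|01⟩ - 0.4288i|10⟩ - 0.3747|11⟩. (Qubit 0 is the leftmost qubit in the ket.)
-0.6456i|00⟩ - 0.5089i|01⟩ - 0.4288i|10⟩ + 0.3747|11⟩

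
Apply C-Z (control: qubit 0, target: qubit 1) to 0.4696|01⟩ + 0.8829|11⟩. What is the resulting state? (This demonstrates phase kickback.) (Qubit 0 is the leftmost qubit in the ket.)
0.4696|01⟩ - 0.8829|11⟩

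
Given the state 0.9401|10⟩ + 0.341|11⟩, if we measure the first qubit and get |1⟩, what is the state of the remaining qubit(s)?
0.9401|0⟩ + 0.341|1⟩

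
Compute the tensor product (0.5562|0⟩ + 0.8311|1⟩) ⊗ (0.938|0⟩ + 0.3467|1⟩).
0.5217|00⟩ + 0.1928|01⟩ + 0.7796|10⟩ + 0.2881|11⟩

amp(|b₁b₂…⟩) = product of the factor amplitudes for bits b₁, b₂, …; only kets whose every factor amplitude is nonzero survive.
|00⟩: (0.5562)(0.938) = 0.5217
|01⟩: (0.5562)(0.3467) = 0.1928
|10⟩: (0.8311)(0.938) = 0.7796
|11⟩: (0.8311)(0.3467) = 0.2881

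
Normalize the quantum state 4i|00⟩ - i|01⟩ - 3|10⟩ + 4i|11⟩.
0.6172i|00⟩ - 0.1543i|01⟩ - 0.4629|10⟩ + 0.6172i|11⟩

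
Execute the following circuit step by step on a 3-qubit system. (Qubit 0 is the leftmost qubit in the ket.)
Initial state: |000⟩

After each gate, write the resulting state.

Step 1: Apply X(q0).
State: |100⟩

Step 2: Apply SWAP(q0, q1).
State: |010⟩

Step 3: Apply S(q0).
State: |010⟩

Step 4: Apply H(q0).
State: 1/√2|010⟩ + 1/√2|110⟩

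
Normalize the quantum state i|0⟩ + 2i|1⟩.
(1/√5)i|0⟩ + 0.8944i|1⟩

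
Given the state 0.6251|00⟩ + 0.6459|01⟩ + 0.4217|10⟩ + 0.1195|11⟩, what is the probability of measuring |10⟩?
0.1778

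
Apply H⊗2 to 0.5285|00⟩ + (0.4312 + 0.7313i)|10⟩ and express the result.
(0.4799 + 0.3657i)|00⟩ + (0.4799 + 0.3657i)|01⟩ + (0.04865 - 0.3657i)|10⟩ + (0.04865 - 0.3657i)|11⟩

H⊗2 gives amp(|y⟩) = (1/2) Σ_x (−1)^(x·y) amp(|x⟩), where x·y is the number of positions in which both x and y have a 1.
|00⟩: (0.5285 + (0.4312 + 0.7313i))/2 = (0.4799 + 0.3657i)
|01⟩: (0.5285 + (0.4312 + 0.7313i))/2 = (0.4799 + 0.3657i)
|10⟩: (0.5285 - (0.4312 + 0.7313i))/2 = (0.04865 - 0.3657i)
|11⟩: (0.5285 - (0.4312 + 0.7313i))/2 = (0.04865 - 0.3657i)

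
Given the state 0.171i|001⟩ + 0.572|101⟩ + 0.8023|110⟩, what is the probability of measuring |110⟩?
0.6437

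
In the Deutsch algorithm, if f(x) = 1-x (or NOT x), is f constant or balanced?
Balanced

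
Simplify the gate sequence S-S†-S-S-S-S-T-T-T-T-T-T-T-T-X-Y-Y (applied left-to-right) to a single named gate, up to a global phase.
X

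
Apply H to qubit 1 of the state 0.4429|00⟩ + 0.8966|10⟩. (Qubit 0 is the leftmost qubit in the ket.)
0.3132|00⟩ + 0.3132|01⟩ + 0.634|10⟩ + 0.634|11⟩

H on qubit 1 mixes each pair of kets that differ only in qubit 1: amplitudes (a, b) of (|…0…⟩, |…1…⟩) become ((a + b)/√2, (a − b)/√2). Kets absent from the input have amplitude 0.
(|00⟩, |01⟩): (a, b) = (0.4429, 0) → (0.3132, 0.3132)
(|10⟩, |11⟩): (a, b) = (0.8966, 0) → (0.634, 0.634)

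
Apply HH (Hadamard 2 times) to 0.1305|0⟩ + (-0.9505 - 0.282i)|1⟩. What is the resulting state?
0.1305|0⟩ + (-0.9505 - 0.282i)|1⟩

H² = I, so an even number of Hadamards cancels: H^2 = I and the state is unchanged.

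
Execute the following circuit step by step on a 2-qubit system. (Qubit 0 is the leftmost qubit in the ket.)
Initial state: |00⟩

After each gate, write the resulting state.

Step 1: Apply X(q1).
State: |01⟩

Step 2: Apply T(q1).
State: (1/√2 + (1/√2)i)|01⟩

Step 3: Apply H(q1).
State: (1/2 + (1/2)i)|00⟩ + (-1/2 - (1/2)i)|01⟩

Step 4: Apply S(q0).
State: (1/2 + (1/2)i)|00⟩ + (-1/2 - (1/2)i)|01⟩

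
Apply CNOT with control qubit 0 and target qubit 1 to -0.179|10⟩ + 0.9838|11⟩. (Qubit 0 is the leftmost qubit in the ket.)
0.9838|10⟩ - 0.179|11⟩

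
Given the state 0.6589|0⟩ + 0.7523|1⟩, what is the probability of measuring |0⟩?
0.4341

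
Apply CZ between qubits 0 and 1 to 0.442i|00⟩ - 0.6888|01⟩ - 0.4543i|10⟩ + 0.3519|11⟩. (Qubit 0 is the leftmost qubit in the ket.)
0.442i|00⟩ - 0.6888|01⟩ - 0.4543i|10⟩ - 0.3519|11⟩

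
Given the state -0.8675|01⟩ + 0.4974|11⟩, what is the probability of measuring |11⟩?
0.2474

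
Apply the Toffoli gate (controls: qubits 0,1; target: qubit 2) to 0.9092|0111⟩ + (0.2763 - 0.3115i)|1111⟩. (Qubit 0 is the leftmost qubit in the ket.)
0.9092|0111⟩ + (0.2763 - 0.3115i)|1101⟩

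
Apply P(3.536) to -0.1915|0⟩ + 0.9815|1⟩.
-0.1915|0⟩ + (-0.9061 - 0.3772i)|1⟩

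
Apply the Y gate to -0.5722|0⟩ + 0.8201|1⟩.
-0.8201i|0⟩ - 0.5722i|1⟩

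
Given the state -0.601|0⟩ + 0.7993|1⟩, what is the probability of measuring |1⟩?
0.6389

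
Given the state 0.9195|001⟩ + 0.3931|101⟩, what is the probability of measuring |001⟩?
0.8455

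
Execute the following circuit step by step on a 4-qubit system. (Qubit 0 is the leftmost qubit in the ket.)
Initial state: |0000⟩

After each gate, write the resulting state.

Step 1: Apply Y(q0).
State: i|1000⟩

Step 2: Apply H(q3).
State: (1/√2)i|1000⟩ + (1/√2)i|1001⟩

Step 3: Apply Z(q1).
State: (1/√2)i|1000⟩ + (1/√2)i|1001⟩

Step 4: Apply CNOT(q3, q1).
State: (1/√2)i|1000⟩ + (1/√2)i|1101⟩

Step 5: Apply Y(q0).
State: 1/√2|0000⟩ + 1/√2|0101⟩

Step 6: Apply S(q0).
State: 1/√2|0000⟩ + 1/√2|0101⟩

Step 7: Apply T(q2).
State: 1/√2|0000⟩ + 1/√2|0101⟩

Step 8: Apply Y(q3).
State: (1/√2)i|0001⟩ - (1/√2)i|0100⟩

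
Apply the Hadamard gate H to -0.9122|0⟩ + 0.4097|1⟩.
-0.3553|0⟩ - 0.9347|1⟩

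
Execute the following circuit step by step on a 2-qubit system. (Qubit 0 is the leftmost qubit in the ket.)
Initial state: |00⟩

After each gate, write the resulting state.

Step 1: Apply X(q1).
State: |01⟩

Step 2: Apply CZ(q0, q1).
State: |01⟩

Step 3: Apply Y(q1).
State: -i|00⟩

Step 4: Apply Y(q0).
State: |10⟩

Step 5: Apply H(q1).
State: 1/√2|10⟩ + 1/√2|11⟩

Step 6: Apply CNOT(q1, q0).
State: 1/√2|01⟩ + 1/√2|10⟩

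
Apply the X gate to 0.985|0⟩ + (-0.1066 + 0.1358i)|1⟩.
(-0.1066 + 0.1358i)|0⟩ + 0.985|1⟩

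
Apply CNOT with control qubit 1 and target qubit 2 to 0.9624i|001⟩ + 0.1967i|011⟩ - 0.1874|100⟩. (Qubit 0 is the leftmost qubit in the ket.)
0.9624i|001⟩ + 0.1967i|010⟩ - 0.1874|100⟩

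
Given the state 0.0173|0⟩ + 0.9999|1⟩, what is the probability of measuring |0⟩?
0.0002993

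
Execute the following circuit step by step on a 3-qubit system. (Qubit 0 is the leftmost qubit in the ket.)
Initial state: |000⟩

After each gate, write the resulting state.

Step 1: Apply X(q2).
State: |001⟩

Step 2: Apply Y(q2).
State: -i|000⟩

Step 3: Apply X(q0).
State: -i|100⟩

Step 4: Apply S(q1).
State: -i|100⟩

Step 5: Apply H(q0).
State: -(1/√2)i|000⟩ + (1/√2)i|100⟩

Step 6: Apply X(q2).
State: -(1/√2)i|001⟩ + (1/√2)i|101⟩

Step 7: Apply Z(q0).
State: -(1/√2)i|001⟩ - (1/√2)i|101⟩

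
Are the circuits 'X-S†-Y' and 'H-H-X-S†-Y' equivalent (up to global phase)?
Yes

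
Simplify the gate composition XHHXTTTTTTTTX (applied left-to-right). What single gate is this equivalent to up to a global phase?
X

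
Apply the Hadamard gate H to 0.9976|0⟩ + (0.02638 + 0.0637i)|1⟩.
(0.7241 + 0.04504i)|0⟩ + (0.6868 - 0.04504i)|1⟩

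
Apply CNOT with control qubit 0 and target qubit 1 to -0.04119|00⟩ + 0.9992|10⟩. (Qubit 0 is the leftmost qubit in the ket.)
-0.04119|00⟩ + 0.9992|11⟩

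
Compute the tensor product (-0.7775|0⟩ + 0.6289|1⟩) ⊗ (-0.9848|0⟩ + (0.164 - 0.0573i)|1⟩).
0.7657|00⟩ + (-0.1275 + 0.04455i)|01⟩ - 0.6193|10⟩ + (0.1031 - 0.03604i)|11⟩

amp(|b₁b₂…⟩) = product of the factor amplitudes for bits b₁, b₂, …; only kets whose every factor amplitude is nonzero survive.
|00⟩: (-0.7775)(-0.9848) = 0.7657
|01⟩: (-0.7775)(0.164 - 0.0573i) = (-0.1275 + 0.04455i)
|10⟩: (0.6289)(-0.9848) = -0.6193
|11⟩: (0.6289)(0.164 - 0.0573i) = (0.1031 - 0.03604i)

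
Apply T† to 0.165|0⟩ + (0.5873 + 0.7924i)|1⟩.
0.165|0⟩ + (0.9756 + 0.145i)|1⟩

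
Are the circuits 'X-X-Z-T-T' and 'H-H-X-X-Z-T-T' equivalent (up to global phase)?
Yes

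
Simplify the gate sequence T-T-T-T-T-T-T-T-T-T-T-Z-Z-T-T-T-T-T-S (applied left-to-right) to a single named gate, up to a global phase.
S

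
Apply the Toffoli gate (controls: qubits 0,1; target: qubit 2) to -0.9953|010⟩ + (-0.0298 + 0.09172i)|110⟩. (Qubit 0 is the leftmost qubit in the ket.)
-0.9953|010⟩ + (-0.0298 + 0.09172i)|111⟩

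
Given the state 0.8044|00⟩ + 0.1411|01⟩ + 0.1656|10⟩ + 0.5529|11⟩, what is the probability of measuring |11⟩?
0.3057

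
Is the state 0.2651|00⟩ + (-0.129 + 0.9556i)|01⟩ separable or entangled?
Separable

Writing the state as a|00⟩ + b|01⟩ + c|10⟩ + d|11⟩, it is a product state iff ad − bc = 0.
Here (a, b, c, d) = (0.2651, (-0.129 + 0.9556i), 0, 0): ad − bc = (0.2651)(0) − (-0.129 + 0.9556i)(0) = 0, so the state is separable.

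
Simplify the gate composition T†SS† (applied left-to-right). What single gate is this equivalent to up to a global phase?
T†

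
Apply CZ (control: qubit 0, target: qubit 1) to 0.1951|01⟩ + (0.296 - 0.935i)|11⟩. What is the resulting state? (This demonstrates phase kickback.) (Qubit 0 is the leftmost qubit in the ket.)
0.1951|01⟩ + (-0.296 + 0.935i)|11⟩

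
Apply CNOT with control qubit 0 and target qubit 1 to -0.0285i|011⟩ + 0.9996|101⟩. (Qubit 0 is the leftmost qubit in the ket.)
-0.0285i|011⟩ + 0.9996|111⟩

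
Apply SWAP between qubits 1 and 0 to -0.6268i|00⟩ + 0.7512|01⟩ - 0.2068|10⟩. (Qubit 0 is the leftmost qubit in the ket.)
-0.6268i|00⟩ - 0.2068|01⟩ + 0.7512|10⟩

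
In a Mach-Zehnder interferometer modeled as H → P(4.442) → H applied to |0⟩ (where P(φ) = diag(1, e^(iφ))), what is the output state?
(0.3664 - 0.4818i)|0⟩ + (0.6336 + 0.4818i)|1⟩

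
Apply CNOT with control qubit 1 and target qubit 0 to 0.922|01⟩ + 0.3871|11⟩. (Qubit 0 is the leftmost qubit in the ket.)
0.3871|01⟩ + 0.922|11⟩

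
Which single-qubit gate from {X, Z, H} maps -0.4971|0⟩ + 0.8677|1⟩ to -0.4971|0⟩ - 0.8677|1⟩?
Z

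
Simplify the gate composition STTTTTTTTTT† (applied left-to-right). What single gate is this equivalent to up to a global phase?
S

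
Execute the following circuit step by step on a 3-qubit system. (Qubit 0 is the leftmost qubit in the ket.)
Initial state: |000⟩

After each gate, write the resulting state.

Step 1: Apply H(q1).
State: 1/√2|000⟩ + 1/√2|010⟩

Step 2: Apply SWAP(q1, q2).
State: 1/√2|000⟩ + 1/√2|001⟩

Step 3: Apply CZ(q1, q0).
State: 1/√2|000⟩ + 1/√2|001⟩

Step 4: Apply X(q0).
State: 1/√2|100⟩ + 1/√2|101⟩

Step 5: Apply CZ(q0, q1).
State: 1/√2|100⟩ + 1/√2|101⟩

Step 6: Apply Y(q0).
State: -(1/√2)i|000⟩ - (1/√2)i|001⟩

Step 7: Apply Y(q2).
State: -1/√2|000⟩ + 1/√2|001⟩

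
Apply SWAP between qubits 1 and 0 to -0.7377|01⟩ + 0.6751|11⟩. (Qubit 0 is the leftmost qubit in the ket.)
-0.7377|10⟩ + 0.6751|11⟩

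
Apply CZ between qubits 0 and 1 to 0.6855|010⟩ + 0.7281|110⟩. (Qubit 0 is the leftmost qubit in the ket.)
0.6855|010⟩ - 0.7281|110⟩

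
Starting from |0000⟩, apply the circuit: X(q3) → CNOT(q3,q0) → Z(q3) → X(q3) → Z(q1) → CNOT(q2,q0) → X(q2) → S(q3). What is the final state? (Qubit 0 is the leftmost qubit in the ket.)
-|1010⟩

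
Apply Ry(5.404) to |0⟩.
-0.9049|0⟩ + 0.4256|1⟩

Ry(5.404) = [[cos(θ/2), −sin(θ/2)], [sin(θ/2), cos(θ/2)]]; θ = 5.404, cos(θ/2) ≈ -0.904925, sin(θ/2) ≈ 0.425571.
With a = amp(|0⟩) = 1 and b = amp(|1⟩) = 0:
new amp(|0⟩) = (-0.904925)·a + (-0.425571)·b = -0.9049
new amp(|1⟩) = (0.425571)·a + (-0.904925)·b = 0.4256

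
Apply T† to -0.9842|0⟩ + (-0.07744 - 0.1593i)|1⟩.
-0.9842|0⟩ + (-0.1674 - 0.05788i)|1⟩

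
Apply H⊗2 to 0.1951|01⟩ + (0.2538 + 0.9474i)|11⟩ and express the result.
(0.2245 + 0.4737i)|00⟩ + (-0.2245 - 0.4737i)|01⟩ + (-0.02935 - 0.4737i)|10⟩ + (0.02935 + 0.4737i)|11⟩

H⊗2 gives amp(|y⟩) = (1/2) Σ_x (−1)^(x·y) amp(|x⟩), where x·y is the number of positions in which both x and y have a 1.
|00⟩: (0.1951 + (0.2538 + 0.9474i))/2 = (0.2245 + 0.4737i)
|01⟩: (-0.1951 - (0.2538 + 0.9474i))/2 = (-0.2245 - 0.4737i)
|10⟩: (0.1951 - (0.2538 + 0.9474i))/2 = (-0.02935 - 0.4737i)
|11⟩: (-0.1951 + (0.2538 + 0.9474i))/2 = (0.02935 + 0.4737i)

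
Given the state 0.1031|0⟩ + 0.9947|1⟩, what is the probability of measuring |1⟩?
0.9894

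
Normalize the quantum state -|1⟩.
-|1⟩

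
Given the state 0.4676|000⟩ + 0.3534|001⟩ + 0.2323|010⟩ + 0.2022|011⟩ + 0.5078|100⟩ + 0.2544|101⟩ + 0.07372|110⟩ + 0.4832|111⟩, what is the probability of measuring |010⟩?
0.05396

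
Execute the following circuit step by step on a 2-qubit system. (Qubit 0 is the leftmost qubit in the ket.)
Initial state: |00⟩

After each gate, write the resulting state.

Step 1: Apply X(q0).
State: |10⟩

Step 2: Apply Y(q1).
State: i|11⟩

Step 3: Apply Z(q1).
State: -i|11⟩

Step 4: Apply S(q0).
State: |11⟩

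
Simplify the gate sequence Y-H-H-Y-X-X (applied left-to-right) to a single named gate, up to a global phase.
I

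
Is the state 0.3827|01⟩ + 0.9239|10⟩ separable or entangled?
Entangled

Writing the state as a|00⟩ + b|01⟩ + c|10⟩ + d|11⟩, it is a product state iff ad − bc = 0.
Here (a, b, c, d) = (0, 0.3827, 0.9239, 0): ad − bc = (0)(0) − (0.3827)(0.9239) = -0.3536 ≠ 0, so the state is entangled.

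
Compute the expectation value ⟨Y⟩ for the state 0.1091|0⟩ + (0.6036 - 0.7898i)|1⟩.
-0.1723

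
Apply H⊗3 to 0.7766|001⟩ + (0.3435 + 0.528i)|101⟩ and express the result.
(0.396 + 0.1867i)|000⟩ + (-0.396 - 0.1867i)|001⟩ + (0.396 + 0.1867i)|010⟩ + (-0.396 - 0.1867i)|011⟩ + (0.1531 - 0.1867i)|100⟩ + (-0.1531 + 0.1867i)|101⟩ + (0.1531 - 0.1867i)|110⟩ + (-0.1531 + 0.1867i)|111⟩

H⊗3 gives amp(|y⟩) = (1/2√2) Σ_x (−1)^(x·y) amp(|x⟩), where x·y is the number of positions in which both x and y have a 1.
|000⟩: (0.7766 + (0.3435 + 0.528i))/(2√2) = (0.396 + 0.1867i)
|001⟩: (-0.7766 - (0.3435 + 0.528i))/(2√2) = (-0.396 - 0.1867i)
|010⟩: (0.7766 + (0.3435 + 0.528i))/(2√2) = (0.396 + 0.1867i)
|011⟩: (-0.7766 - (0.3435 + 0.528i))/(2√2) = (-0.396 - 0.1867i)
|100⟩: (0.7766 - (0.3435 + 0.528i))/(2√2) = (0.1531 - 0.1867i)
|101⟩: (-0.7766 + (0.3435 + 0.528i))/(2√2) = (-0.1531 + 0.1867i)
|110⟩: (0.7766 - (0.3435 + 0.528i))/(2√2) = (0.1531 - 0.1867i)
|111⟩: (-0.7766 + (0.3435 + 0.528i))/(2√2) = (-0.1531 + 0.1867i)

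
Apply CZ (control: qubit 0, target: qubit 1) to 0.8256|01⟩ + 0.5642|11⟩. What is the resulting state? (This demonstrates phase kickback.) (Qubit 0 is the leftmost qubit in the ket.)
0.8256|01⟩ - 0.5642|11⟩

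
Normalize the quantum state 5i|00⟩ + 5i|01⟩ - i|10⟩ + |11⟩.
0.6934i|00⟩ + 0.6934i|01⟩ - 0.1387i|10⟩ + 0.1387|11⟩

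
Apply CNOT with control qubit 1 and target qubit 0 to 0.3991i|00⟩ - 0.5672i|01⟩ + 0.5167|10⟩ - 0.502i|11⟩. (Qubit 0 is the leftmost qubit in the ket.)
0.3991i|00⟩ - 0.502i|01⟩ + 0.5167|10⟩ - 0.5672i|11⟩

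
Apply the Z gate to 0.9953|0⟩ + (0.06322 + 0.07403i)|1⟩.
0.9953|0⟩ + (-0.06322 - 0.07403i)|1⟩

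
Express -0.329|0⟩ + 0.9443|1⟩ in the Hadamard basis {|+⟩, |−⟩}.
0.4351|+⟩ - 0.9004|−⟩

With |ψ⟩ = α|0⟩ + β|1⟩, the Hadamard-basis coefficients are ⟨+|ψ⟩ = (α + β)/√2 and ⟨−|ψ⟩ = (α − β)/√2.
Here α = -0.329, β = 0.9443: (α + β)/√2 = 0.4351, (α − β)/√2 = -0.9004.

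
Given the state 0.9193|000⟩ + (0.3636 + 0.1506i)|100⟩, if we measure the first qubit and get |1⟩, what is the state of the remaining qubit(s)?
(0.9239 + 0.3827i)|00⟩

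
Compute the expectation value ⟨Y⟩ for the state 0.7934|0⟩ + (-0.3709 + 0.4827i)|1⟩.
0.7659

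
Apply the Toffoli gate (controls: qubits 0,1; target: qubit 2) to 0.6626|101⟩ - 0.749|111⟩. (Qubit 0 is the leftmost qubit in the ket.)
0.6626|101⟩ - 0.749|110⟩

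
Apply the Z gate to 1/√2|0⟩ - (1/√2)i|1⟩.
1/√2|0⟩ + (1/√2)i|1⟩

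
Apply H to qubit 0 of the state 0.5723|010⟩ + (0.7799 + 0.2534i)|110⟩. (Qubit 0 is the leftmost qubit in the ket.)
(0.9561 + 0.1792i)|010⟩ + (-0.1468 - 0.1792i)|110⟩

H on qubit 0 mixes each pair of kets that differ only in qubit 0: amplitudes (a, b) of (|…0…⟩, |…1…⟩) become ((a + b)/√2, (a − b)/√2). Kets absent from the input have amplitude 0.
(|010⟩, |110⟩): (a, b) = (0.5723, (0.7799 + 0.2534i)) → ((0.9561 + 0.1792i), (-0.1468 - 0.1792i))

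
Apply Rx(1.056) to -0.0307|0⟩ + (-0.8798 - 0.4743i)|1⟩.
(-0.2655 + 0.4432i)|0⟩ + (-0.76 - 0.3942i)|1⟩

Rx(1.056) = [[cos(θ/2), −i·sin(θ/2)], [−i·sin(θ/2), cos(θ/2)]]; θ = 1.056, cos(θ/2) ≈ 0.863816, sin(θ/2) ≈ 0.503807.
With a = amp(|0⟩) = -0.0307 and b = amp(|1⟩) = (-0.8798 - 0.4743i):
new amp(|0⟩) = (0.863816)·a + (-0.503807i)·b = (-0.2655 + 0.4432i)
new amp(|1⟩) = (-0.503807i)·a + (0.863816)·b = (-0.76 - 0.3942i)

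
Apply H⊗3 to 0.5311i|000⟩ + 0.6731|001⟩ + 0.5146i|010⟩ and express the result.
(0.238 + 0.3697i)|000⟩ + (-0.238 + 0.3697i)|001⟩ + (0.238 + 0.005834i)|010⟩ + (-0.238 + 0.005834i)|011⟩ + (0.238 + 0.3697i)|100⟩ + (-0.238 + 0.3697i)|101⟩ + (0.238 + 0.005834i)|110⟩ + (-0.238 + 0.005834i)|111⟩

H⊗3 gives amp(|y⟩) = (1/2√2) Σ_x (−1)^(x·y) amp(|x⟩), where x·y is the number of positions in which both x and y have a 1.
|000⟩: (0.5311i + 0.6731 + 0.5146i)/(2√2) = (0.238 + 0.3697i)
|001⟩: (0.5311i - 0.6731 + 0.5146i)/(2√2) = (-0.238 + 0.3697i)
|010⟩: (0.5311i + 0.6731 - 0.5146i)/(2√2) = (0.238 + 0.005834i)
|011⟩: (0.5311i - 0.6731 - 0.5146i)/(2√2) = (-0.238 + 0.005834i)
|100⟩: (0.5311i + 0.6731 + 0.5146i)/(2√2) = (0.238 + 0.3697i)
|101⟩: (0.5311i - 0.6731 + 0.5146i)/(2√2) = (-0.238 + 0.3697i)
|110⟩: (0.5311i + 0.6731 - 0.5146i)/(2√2) = (0.238 + 0.005834i)
|111⟩: (0.5311i - 0.6731 - 0.5146i)/(2√2) = (-0.238 + 0.005834i)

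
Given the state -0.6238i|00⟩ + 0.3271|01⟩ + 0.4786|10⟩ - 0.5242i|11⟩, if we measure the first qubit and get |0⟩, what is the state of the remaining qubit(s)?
-0.8856i|0⟩ + 0.4644|1⟩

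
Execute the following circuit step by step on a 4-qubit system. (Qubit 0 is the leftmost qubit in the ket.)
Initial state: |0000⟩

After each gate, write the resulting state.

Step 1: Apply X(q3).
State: |0001⟩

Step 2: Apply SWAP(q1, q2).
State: |0001⟩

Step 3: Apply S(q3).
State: i|0001⟩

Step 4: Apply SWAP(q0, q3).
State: i|1000⟩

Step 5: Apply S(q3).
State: i|1000⟩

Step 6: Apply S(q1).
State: i|1000⟩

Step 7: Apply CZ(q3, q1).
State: i|1000⟩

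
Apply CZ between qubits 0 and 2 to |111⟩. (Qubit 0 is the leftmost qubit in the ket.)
-|111⟩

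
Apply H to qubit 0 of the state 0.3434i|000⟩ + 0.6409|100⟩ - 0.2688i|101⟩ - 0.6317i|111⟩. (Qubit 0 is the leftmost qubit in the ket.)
(0.4532 + 0.2428i)|000⟩ - 0.1901i|001⟩ - 0.4467i|011⟩ + (-0.4532 + 0.2428i)|100⟩ + 0.1901i|101⟩ + 0.4467i|111⟩

H on qubit 0 mixes each pair of kets that differ only in qubit 0: amplitudes (a, b) of (|…0…⟩, |…1…⟩) become ((a + b)/√2, (a − b)/√2). Kets absent from the input have amplitude 0.
(|000⟩, |100⟩): (a, b) = (0.3434i, 0.6409) → ((0.4532 + 0.2428i), (-0.4532 + 0.2428i))
(|001⟩, |101⟩): (a, b) = (0, -0.2688i) → (-0.1901i, 0.1901i)
(|011⟩, |111⟩): (a, b) = (0, -0.6317i) → (-0.4467i, 0.4467i)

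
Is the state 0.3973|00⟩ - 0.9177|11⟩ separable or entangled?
Entangled

Writing the state as a|00⟩ + b|01⟩ + c|10⟩ + d|11⟩, it is a product state iff ad − bc = 0.
Here (a, b, c, d) = (0.3973, 0, 0, -0.9177): ad − bc = (0.3973)(-0.9177) − (0)(0) = -0.3646 ≠ 0, so the state is entangled.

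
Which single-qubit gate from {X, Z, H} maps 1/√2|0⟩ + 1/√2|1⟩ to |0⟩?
H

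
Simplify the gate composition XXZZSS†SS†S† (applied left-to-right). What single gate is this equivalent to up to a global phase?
S†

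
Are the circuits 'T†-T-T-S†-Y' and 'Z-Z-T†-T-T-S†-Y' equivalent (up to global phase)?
Yes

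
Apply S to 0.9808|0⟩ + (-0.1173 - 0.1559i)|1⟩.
0.9808|0⟩ + (0.1559 - 0.1173i)|1⟩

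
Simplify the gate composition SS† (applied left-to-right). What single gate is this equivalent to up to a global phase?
I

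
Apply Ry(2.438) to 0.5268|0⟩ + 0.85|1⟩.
-0.6164|0⟩ + 0.7874|1⟩

Ry(2.438) = [[cos(θ/2), −sin(θ/2)], [sin(θ/2), cos(θ/2)]]; θ = 2.438, cos(θ/2) ≈ 0.344585, sin(θ/2) ≈ 0.938755.
With a = amp(|0⟩) = 0.5268 and b = amp(|1⟩) = 0.85:
new amp(|0⟩) = (0.344585)·a + (-0.938755)·b = -0.6164
new amp(|1⟩) = (0.938755)·a + (0.344585)·b = 0.7874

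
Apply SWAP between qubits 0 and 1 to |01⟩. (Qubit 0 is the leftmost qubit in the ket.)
|10⟩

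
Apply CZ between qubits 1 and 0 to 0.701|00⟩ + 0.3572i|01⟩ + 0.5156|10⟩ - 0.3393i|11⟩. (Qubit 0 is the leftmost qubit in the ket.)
0.701|00⟩ + 0.3572i|01⟩ + 0.5156|10⟩ + 0.3393i|11⟩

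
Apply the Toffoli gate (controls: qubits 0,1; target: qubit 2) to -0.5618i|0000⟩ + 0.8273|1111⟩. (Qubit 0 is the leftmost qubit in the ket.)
-0.5618i|0000⟩ + 0.8273|1101⟩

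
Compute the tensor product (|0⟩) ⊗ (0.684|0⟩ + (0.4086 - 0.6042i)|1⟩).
0.684|00⟩ + (0.4086 - 0.6042i)|01⟩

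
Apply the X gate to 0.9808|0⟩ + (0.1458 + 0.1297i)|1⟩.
(0.1458 + 0.1297i)|0⟩ + 0.9808|1⟩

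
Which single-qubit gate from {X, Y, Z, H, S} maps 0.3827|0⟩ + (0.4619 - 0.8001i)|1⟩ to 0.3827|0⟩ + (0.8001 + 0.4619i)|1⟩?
S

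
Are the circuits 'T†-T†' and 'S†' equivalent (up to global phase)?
Yes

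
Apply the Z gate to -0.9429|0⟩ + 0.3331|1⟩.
-0.9429|0⟩ - 0.3331|1⟩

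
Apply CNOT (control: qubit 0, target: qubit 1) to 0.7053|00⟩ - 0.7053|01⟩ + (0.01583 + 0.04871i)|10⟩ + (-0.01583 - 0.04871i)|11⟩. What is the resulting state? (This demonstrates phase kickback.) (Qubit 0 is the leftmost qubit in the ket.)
0.7053|00⟩ - 0.7053|01⟩ + (-0.01583 - 0.04871i)|10⟩ + (0.01583 + 0.04871i)|11⟩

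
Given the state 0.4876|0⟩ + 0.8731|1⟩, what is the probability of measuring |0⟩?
0.2378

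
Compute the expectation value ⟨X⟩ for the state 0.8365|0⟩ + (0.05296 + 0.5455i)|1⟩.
0.0886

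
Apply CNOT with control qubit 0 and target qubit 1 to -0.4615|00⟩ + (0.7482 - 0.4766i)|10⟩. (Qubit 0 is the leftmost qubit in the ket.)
-0.4615|00⟩ + (0.7482 - 0.4766i)|11⟩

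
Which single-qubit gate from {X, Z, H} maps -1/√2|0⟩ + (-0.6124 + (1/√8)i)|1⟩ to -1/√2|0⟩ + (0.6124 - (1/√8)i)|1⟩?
Z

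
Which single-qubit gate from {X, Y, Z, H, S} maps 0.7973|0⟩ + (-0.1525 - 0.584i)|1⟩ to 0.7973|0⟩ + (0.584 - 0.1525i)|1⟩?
S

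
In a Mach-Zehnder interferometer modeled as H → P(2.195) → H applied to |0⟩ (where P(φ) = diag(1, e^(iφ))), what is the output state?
(0.2078 + 0.4057i)|0⟩ + (0.7922 - 0.4057i)|1⟩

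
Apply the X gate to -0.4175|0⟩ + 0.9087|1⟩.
0.9087|0⟩ - 0.4175|1⟩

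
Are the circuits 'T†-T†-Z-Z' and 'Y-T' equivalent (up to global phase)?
No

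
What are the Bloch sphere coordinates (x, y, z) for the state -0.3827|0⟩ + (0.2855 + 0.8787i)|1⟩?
(-0.2185, -0.6726, -0.7072)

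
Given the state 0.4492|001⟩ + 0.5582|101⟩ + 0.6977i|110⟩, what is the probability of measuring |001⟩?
0.2018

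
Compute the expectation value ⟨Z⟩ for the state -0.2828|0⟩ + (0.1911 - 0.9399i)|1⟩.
-0.84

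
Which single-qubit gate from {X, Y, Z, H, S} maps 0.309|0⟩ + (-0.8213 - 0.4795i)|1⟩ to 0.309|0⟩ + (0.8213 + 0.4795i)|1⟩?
Z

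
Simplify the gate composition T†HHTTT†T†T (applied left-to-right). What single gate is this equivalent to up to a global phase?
I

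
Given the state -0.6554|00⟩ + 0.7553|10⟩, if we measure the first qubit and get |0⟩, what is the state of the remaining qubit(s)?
-|0⟩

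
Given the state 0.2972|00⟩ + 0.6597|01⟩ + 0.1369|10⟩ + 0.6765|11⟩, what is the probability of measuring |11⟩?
0.4577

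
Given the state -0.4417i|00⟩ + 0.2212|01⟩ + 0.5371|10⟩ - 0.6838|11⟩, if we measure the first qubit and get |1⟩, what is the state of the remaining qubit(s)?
0.6177|0⟩ - 0.7864|1⟩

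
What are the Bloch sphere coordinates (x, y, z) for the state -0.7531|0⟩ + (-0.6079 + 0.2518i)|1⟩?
(0.9156, -0.3793, 0.1342)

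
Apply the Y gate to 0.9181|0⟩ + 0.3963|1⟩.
-0.3963i|0⟩ + 0.9181i|1⟩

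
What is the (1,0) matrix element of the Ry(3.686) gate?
0.9632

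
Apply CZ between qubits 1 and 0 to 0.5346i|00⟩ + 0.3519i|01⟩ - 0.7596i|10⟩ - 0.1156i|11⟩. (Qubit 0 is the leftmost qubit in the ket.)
0.5346i|00⟩ + 0.3519i|01⟩ - 0.7596i|10⟩ + 0.1156i|11⟩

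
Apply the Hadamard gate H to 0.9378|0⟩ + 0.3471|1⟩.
0.9086|0⟩ + 0.4177|1⟩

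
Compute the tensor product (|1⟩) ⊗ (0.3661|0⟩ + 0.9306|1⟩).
0.3661|10⟩ + 0.9306|11⟩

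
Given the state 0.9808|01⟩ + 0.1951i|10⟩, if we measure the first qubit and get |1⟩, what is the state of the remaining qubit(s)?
i|0⟩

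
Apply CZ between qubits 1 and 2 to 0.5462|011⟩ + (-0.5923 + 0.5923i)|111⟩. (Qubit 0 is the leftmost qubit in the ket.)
-0.5462|011⟩ + (0.5923 - 0.5923i)|111⟩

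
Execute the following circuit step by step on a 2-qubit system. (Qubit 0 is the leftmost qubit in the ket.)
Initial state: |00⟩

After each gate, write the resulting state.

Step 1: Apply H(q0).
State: 1/√2|00⟩ + 1/√2|10⟩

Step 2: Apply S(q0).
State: 1/√2|00⟩ + (1/√2)i|10⟩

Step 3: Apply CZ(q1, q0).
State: 1/√2|00⟩ + (1/√2)i|10⟩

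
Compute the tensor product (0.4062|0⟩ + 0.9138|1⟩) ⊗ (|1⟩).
0.4062|01⟩ + 0.9138|11⟩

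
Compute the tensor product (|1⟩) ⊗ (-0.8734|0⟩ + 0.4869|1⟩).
-0.8734|10⟩ + 0.4869|11⟩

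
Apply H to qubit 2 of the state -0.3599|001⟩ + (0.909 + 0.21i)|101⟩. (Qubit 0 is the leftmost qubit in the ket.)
-0.2545|000⟩ + 0.2545|001⟩ + (0.6428 + 0.1485i)|100⟩ + (-0.6428 - 0.1485i)|101⟩

H on qubit 2 mixes each pair of kets that differ only in qubit 2: amplitudes (a, b) of (|…0…⟩, |…1…⟩) become ((a + b)/√2, (a − b)/√2). Kets absent from the input have amplitude 0.
(|000⟩, |001⟩): (a, b) = (0, -0.3599) → (-0.2545, 0.2545)
(|100⟩, |101⟩): (a, b) = (0, (0.909 + 0.21i)) → ((0.6428 + 0.1485i), (-0.6428 - 0.1485i))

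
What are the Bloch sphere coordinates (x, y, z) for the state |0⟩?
(0, 0, 1)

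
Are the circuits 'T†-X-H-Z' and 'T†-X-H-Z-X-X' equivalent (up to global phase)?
Yes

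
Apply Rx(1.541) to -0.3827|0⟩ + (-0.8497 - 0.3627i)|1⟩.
(-0.5272 + 0.5918i)|0⟩ + (-0.6097 + 0.006288i)|1⟩

Rx(1.541) = [[cos(θ/2), −i·sin(θ/2)], [−i·sin(θ/2), cos(θ/2)]]; θ = 1.541, cos(θ/2) ≈ 0.717563, sin(θ/2) ≈ 0.696494.
With a = amp(|0⟩) = -0.3827 and b = amp(|1⟩) = (-0.8497 - 0.3627i):
new amp(|0⟩) = (0.717563)·a + (-0.696494i)·b = (-0.5272 + 0.5918i)
new amp(|1⟩) = (-0.696494i)·a + (0.717563)·b = (-0.6097 + 0.006288i)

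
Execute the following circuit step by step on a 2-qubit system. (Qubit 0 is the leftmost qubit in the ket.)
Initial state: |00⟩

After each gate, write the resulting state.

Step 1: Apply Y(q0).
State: i|10⟩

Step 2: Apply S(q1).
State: i|10⟩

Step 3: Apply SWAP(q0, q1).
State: i|01⟩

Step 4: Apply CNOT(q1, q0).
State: i|11⟩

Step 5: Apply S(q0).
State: -|11⟩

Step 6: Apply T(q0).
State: (-1/√2 - (1/√2)i)|11⟩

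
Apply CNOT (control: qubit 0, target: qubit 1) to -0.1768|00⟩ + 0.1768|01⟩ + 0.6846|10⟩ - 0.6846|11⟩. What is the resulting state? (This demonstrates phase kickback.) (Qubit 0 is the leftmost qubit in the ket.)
-0.1768|00⟩ + 0.1768|01⟩ - 0.6846|10⟩ + 0.6846|11⟩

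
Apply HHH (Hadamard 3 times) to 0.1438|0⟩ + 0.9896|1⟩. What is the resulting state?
0.8014|0⟩ - 0.5981|1⟩

H² = I, so H^3 = H: a single Hadamard. With (a, b) = (0.1438, 0.9896), H gives ((a + b)/√2, (a − b)/√2) = (0.8014, -0.5981).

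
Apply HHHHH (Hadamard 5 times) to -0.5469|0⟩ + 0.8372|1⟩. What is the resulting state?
0.2053|0⟩ - 0.9787|1⟩

H² = I, so H^5 = H: a single Hadamard. With (a, b) = (-0.5469, 0.8372), H gives ((a + b)/√2, (a − b)/√2) = (0.2053, -0.9787).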